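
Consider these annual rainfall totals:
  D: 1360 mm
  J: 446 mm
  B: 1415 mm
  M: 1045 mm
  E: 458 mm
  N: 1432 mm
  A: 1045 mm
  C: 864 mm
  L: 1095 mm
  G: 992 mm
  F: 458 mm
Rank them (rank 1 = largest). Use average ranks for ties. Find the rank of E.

9.5

Sorted (descending): 1432, 1415, 1360, 1095, 1045, 1045, 992, 864, 458, 458, 446
The 2 values of 1045 occupy positions 5–6 → average rank (5+6)/2 = 5.5.
The 2 values of 458 occupy positions 9–10 → average rank (9+10)/2 = 9.5.
E has value 458 mm → rank 9.5.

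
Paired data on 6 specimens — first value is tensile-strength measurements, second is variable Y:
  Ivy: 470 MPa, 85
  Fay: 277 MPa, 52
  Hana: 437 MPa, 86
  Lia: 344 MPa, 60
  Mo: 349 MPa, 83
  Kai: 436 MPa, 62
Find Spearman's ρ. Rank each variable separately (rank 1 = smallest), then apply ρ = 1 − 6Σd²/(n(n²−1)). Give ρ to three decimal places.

Ranks of variable 1: 6, 1, 5, 2, 3, 4
Ranks of variable 2: 5, 1, 6, 2, 4, 3
d = r₁ − r₂: 1, 0, -1, 0, -1, 1
d²: 1, 0, 1, 0, 1, 1; Σd² = 4
ρ = 1 − 6·4/(6·35) = 1 − 24/210 = 0.886

0.886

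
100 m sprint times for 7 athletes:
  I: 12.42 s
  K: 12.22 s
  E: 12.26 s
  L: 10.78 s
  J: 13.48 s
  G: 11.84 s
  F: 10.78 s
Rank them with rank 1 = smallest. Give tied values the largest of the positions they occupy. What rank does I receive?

6

Sorted (ascending): 10.78, 10.78, 11.84, 12.22, 12.26, 12.42, 13.48
The 2 values of 10.78 occupy positions 1–2 → each gets rank 2.
I has value 12.42 s → rank 6.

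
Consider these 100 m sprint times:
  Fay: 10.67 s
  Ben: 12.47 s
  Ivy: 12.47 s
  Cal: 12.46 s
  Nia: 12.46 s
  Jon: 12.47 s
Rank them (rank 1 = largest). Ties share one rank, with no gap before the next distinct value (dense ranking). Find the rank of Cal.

2

Sorted (descending): 12.47, 12.47, 12.47, 12.46, 12.46, 10.67
The 3 values of 12.47 share dense rank 1.
The 2 values of 12.46 share dense rank 2.
Remaining distinct values take the next consecutive integers.
Cal has value 12.46 s → rank 2.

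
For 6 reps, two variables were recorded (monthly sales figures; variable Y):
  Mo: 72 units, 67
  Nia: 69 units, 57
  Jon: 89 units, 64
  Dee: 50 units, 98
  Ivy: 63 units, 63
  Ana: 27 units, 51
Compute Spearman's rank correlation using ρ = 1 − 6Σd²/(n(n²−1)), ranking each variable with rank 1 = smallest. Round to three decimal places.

0.314

Ranks of variable 1: 5, 4, 6, 2, 3, 1
Ranks of variable 2: 5, 2, 4, 6, 3, 1
d = r₁ − r₂: 0, 2, 2, -4, 0, 0
d²: 0, 4, 4, 16, 0, 0; Σd² = 24
ρ = 1 − 6·24/(6·35) = 1 − 144/210 = 0.314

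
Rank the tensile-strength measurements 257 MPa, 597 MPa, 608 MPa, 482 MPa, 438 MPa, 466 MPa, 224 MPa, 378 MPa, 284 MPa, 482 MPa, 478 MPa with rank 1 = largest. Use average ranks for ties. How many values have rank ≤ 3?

Sorted (descending): 608, 597, 482, 482, 478, 466, 438, 378, 284, 257, 224
The 2 values of 482 occupy positions 3–4 → average rank (3+4)/2 = 3.5.
Ranks ≤ 3: {1, 2} → 2 values.

2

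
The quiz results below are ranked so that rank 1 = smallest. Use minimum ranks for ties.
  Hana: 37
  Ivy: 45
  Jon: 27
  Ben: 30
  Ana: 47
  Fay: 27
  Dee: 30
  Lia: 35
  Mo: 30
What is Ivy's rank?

Sorted (ascending): 27, 27, 30, 30, 30, 35, 37, 45, 47
The 2 values of 27 occupy positions 1–2 → each gets rank 1.
The 3 values of 30 occupy positions 3–5 → each gets rank 3.
Ivy has value 45 → rank 8.

8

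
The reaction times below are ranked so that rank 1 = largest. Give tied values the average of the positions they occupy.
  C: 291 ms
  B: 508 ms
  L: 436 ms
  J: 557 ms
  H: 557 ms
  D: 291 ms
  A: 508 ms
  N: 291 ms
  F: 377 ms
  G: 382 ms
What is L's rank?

Sorted (descending): 557, 557, 508, 508, 436, 382, 377, 291, 291, 291
The 2 values of 557 occupy positions 1–2 → average rank (1+2)/2 = 1.5.
The 2 values of 508 occupy positions 3–4 → average rank (3+4)/2 = 3.5.
The 3 values of 291 occupy positions 8–10 → average rank 9.
L has value 436 ms → rank 5.

5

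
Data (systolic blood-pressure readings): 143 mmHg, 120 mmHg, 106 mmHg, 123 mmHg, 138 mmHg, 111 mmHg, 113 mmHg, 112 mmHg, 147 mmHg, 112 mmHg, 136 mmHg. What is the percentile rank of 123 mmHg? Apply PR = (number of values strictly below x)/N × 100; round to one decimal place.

54.5

N = 11.
Strictly below 123: 6. Equal to 123: 1.
PR = 6/11 × 100 = 54.5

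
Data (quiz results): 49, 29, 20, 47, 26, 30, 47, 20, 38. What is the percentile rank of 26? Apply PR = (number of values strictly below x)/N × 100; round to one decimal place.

N = 9.
Strictly below 26: 2. Equal to 26: 1.
PR = 2/9 × 100 = 22.2

22.2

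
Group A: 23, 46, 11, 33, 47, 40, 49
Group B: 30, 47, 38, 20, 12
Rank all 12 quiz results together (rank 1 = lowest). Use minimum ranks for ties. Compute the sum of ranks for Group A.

Sorted (ascending): 11, 12, 20, 23, 30, 33, 38, 40, 46, 47, 47, 49
The 2 values of 47 occupy positions 10–11 → each gets rank 10.
Group A values → pooled ranks: 23→4, 46→9, 11→1, 33→6, 47→10, 40→8, 49→12
Rank sum = 4 + 9 + 1 + 6 + 10 + 8 + 12 = 50

50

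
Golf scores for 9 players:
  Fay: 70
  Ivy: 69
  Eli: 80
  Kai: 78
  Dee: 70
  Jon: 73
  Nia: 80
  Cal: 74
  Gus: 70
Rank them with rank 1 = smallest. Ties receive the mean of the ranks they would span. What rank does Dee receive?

3

Sorted (ascending): 69, 70, 70, 70, 73, 74, 78, 80, 80
The 3 values of 70 occupy positions 2–4 → average rank 3.
The 2 values of 80 occupy positions 8–9 → average rank (8+9)/2 = 8.5.
Dee has value 70 → rank 3.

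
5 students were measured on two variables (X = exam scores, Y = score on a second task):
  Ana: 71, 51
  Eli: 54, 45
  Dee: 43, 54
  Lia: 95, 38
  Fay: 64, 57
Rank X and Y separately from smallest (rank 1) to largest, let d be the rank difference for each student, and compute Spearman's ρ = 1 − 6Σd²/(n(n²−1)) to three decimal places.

-0.500

Ranks of variable 1: 4, 2, 1, 5, 3
Ranks of variable 2: 3, 2, 4, 1, 5
d = r₁ − r₂: 1, 0, -3, 4, -2
d²: 1, 0, 9, 16, 4; Σd² = 30
ρ = 1 − 6·30/(5·24) = 1 − 180/120 = -0.500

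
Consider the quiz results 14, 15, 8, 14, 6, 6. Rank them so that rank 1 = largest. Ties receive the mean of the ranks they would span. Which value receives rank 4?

8

Sorted (descending): 15, 14, 14, 8, 6, 6
The 2 values of 14 occupy positions 2–3 → average rank (2+3)/2 = 2.5.
The 2 values of 6 occupy positions 5–6 → average rank (5+6)/2 = 5.5.
Rank 4 → value 8.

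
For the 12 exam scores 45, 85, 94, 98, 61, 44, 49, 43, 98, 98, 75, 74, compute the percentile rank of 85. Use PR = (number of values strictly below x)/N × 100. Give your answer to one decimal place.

58.3

N = 12.
Strictly below 85: 7. Equal to 85: 1.
PR = 7/12 × 100 = 58.3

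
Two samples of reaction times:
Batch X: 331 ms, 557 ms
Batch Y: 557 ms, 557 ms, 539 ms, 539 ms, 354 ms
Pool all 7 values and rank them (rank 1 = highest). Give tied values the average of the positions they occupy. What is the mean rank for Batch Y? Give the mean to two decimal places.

3.80

Sorted (descending): 557, 557, 557, 539, 539, 354, 331
The 3 values of 557 occupy positions 1–3 → average rank 2.
The 2 values of 539 occupy positions 4–5 → average rank (4+5)/2 = 4.5.
Batch Y values → pooled ranks: 557→2, 557→2, 539→4.5, 539→4.5, 354→6
Mean rank = (2 + 2 + 4.5 + 4.5 + 6) / 5 = 3.80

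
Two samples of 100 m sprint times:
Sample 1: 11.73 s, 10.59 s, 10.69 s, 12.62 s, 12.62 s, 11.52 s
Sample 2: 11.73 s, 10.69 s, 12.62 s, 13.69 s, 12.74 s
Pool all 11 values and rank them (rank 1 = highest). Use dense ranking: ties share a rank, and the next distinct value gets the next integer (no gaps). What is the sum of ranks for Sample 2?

16

Sorted (descending): 13.69, 12.74, 12.62, 12.62, 12.62, 11.73, 11.73, 11.52, 10.69, 10.69, 10.59
The 3 values of 12.62 share dense rank 3.
The 2 values of 11.73 share dense rank 4.
The 2 values of 10.69 share dense rank 6.
Remaining distinct values take the next consecutive integers.
Sample 2 values → pooled ranks: 11.73→4, 10.69→6, 12.62→3, 13.69→1, 12.74→2
Rank sum = 4 + 6 + 3 + 1 + 2 = 16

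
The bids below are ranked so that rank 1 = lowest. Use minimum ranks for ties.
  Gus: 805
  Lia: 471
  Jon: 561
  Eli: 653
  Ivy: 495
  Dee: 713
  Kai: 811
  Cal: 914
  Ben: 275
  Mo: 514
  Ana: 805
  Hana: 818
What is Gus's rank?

Sorted (ascending): 275, 471, 495, 514, 561, 653, 713, 805, 805, 811, 818, 914
The 2 values of 805 occupy positions 8–9 → each gets rank 8.
Gus has value 805 → rank 8.

8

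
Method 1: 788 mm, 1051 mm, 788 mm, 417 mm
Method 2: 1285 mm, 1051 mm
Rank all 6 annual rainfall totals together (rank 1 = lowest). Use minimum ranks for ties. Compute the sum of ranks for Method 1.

9

Sorted (ascending): 417, 788, 788, 1051, 1051, 1285
The 2 values of 788 occupy positions 2–3 → each gets rank 2.
The 2 values of 1051 occupy positions 4–5 → each gets rank 4.
Method 1 values → pooled ranks: 788→2, 1051→4, 788→2, 417→1
Rank sum = 2 + 4 + 2 + 1 = 9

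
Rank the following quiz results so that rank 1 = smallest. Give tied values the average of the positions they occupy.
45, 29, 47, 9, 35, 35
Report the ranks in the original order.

5, 2, 6, 1, 3.5, 3.5

Sorted (ascending): 9, 29, 35, 35, 45, 47
The 2 values of 35 occupy positions 3–4 → average rank (3+4)/2 = 3.5.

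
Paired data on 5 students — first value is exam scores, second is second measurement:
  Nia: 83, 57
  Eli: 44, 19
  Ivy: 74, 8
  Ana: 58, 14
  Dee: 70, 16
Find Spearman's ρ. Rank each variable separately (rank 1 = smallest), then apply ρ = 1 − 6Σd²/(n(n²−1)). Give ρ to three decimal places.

0.100

Ranks of variable 1: 5, 1, 4, 2, 3
Ranks of variable 2: 5, 4, 1, 2, 3
d = r₁ − r₂: 0, -3, 3, 0, 0
d²: 0, 9, 9, 0, 0; Σd² = 18
ρ = 1 − 6·18/(5·24) = 1 − 108/120 = 0.100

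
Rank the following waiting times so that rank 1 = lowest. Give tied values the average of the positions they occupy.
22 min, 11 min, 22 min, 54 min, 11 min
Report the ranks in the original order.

Sorted (ascending): 11, 11, 22, 22, 54
The 2 values of 11 occupy positions 1–2 → average rank (1+2)/2 = 1.5.
The 2 values of 22 occupy positions 3–4 → average rank (3+4)/2 = 3.5.

3.5, 1.5, 3.5, 5, 1.5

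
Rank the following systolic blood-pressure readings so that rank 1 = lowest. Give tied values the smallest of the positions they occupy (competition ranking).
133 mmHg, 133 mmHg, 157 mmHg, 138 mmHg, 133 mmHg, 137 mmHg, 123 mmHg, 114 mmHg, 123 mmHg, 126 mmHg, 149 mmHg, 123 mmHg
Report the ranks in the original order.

6, 6, 12, 10, 6, 9, 2, 1, 2, 5, 11, 2

Sorted (ascending): 114, 123, 123, 123, 126, 133, 133, 133, 137, 138, 149, 157
The 3 values of 123 occupy positions 2–4 → each gets rank 2.
The 3 values of 133 occupy positions 6–8 → each gets rank 6.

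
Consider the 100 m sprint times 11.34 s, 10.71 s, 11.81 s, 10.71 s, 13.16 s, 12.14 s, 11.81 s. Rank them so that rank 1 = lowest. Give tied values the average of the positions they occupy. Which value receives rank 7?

13.16

Sorted (ascending): 10.71, 10.71, 11.34, 11.81, 11.81, 12.14, 13.16
The 2 values of 10.71 occupy positions 1–2 → average rank (1+2)/2 = 1.5.
The 2 values of 11.81 occupy positions 4–5 → average rank (4+5)/2 = 4.5.
Rank 7 → value 13.16.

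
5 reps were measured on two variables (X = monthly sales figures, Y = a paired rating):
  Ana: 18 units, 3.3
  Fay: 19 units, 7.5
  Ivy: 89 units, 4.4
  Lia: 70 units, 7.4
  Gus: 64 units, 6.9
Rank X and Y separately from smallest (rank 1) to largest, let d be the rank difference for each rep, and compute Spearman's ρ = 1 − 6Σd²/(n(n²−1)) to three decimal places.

0.100

Ranks of variable 1: 1, 2, 5, 4, 3
Ranks of variable 2: 1, 5, 2, 4, 3
d = r₁ − r₂: 0, -3, 3, 0, 0
d²: 0, 9, 9, 0, 0; Σd² = 18
ρ = 1 − 6·18/(5·24) = 1 − 108/120 = 0.100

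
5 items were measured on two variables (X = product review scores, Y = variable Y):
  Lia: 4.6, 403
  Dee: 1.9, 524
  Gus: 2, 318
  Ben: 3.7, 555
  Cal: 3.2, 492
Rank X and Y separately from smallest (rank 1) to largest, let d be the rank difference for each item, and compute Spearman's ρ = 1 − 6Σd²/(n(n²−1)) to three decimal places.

Ranks of variable 1: 5, 1, 2, 4, 3
Ranks of variable 2: 2, 4, 1, 5, 3
d = r₁ − r₂: 3, -3, 1, -1, 0
d²: 9, 9, 1, 1, 0; Σd² = 20
ρ = 1 − 6·20/(5·24) = 1 − 120/120 = 0.000

0.000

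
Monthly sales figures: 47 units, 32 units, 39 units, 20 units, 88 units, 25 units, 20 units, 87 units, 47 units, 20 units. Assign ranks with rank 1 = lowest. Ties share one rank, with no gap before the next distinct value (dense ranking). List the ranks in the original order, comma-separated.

Sorted (ascending): 20, 20, 20, 25, 32, 39, 47, 47, 87, 88
The 3 values of 20 share dense rank 1.
The 2 values of 47 share dense rank 5.
Remaining distinct values take the next consecutive integers.

5, 3, 4, 1, 7, 2, 1, 6, 5, 1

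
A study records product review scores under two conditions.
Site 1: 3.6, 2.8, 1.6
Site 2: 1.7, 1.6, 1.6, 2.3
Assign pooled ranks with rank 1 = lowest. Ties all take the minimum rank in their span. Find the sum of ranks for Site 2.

11

Sorted (ascending): 1.6, 1.6, 1.6, 1.7, 2.3, 2.8, 3.6
The 3 values of 1.6 occupy positions 1–3 → each gets rank 1.
Site 2 values → pooled ranks: 1.7→4, 1.6→1, 1.6→1, 2.3→5
Rank sum = 4 + 1 + 1 + 5 = 11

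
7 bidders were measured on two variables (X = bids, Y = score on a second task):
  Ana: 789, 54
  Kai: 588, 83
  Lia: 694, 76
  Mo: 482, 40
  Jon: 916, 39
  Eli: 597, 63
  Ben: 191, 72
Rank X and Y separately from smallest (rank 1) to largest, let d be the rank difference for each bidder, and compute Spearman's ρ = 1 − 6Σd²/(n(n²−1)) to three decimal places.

-0.393

Ranks of variable 1: 6, 3, 5, 2, 7, 4, 1
Ranks of variable 2: 3, 7, 6, 2, 1, 4, 5
d = r₁ − r₂: 3, -4, -1, 0, 6, 0, -4
d²: 9, 16, 1, 0, 36, 0, 16; Σd² = 78
ρ = 1 − 6·78/(7·48) = 1 − 468/336 = -0.393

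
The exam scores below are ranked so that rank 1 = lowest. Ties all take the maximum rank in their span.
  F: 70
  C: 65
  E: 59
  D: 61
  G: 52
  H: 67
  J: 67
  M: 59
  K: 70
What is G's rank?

1

Sorted (ascending): 52, 59, 59, 61, 65, 67, 67, 70, 70
The 2 values of 59 occupy positions 2–3 → each gets rank 3.
The 2 values of 67 occupy positions 6–7 → each gets rank 7.
The 2 values of 70 occupy positions 8–9 → each gets rank 9.
G has value 52 → rank 1.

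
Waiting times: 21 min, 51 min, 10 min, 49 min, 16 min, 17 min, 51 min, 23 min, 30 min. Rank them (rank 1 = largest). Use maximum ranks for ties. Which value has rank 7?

17

Sorted (descending): 51, 51, 49, 30, 23, 21, 17, 16, 10
The 2 values of 51 occupy positions 1–2 → each gets rank 2.
Rank 7 → value 17.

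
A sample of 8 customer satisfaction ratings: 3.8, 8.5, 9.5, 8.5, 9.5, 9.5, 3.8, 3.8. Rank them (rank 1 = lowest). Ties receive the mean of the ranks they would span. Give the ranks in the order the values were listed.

2, 4.5, 7, 4.5, 7, 7, 2, 2

Sorted (ascending): 3.8, 3.8, 3.8, 8.5, 8.5, 9.5, 9.5, 9.5
The 3 values of 3.8 occupy positions 1–3 → average rank 2.
The 2 values of 8.5 occupy positions 4–5 → average rank (4+5)/2 = 4.5.
The 3 values of 9.5 occupy positions 6–8 → average rank 7.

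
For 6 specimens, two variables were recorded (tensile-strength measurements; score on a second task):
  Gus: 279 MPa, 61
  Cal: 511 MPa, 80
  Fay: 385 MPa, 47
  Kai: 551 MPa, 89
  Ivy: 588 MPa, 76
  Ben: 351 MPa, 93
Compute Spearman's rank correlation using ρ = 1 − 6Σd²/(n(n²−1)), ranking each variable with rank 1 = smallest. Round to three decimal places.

0.143

Ranks of variable 1: 1, 4, 3, 5, 6, 2
Ranks of variable 2: 2, 4, 1, 5, 3, 6
d = r₁ − r₂: -1, 0, 2, 0, 3, -4
d²: 1, 0, 4, 0, 9, 16; Σd² = 30
ρ = 1 − 6·30/(6·35) = 1 − 180/210 = 0.143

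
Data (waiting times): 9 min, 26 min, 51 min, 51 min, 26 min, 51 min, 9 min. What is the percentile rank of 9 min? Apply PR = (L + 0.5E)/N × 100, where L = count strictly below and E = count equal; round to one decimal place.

N = 7.
Strictly below 9: 0. Equal to 9: 2.
PR = (0 + 0.5·2)/7 × 100 = 14.3

14.3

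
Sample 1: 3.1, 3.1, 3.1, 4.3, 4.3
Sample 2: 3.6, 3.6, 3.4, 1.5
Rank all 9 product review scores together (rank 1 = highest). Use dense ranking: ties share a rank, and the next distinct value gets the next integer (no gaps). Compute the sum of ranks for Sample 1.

Sorted (descending): 4.3, 4.3, 3.6, 3.6, 3.4, 3.1, 3.1, 3.1, 1.5
The 2 values of 4.3 share dense rank 1.
The 2 values of 3.6 share dense rank 2.
The 3 values of 3.1 share dense rank 4.
Remaining distinct values take the next consecutive integers.
Sample 1 values → pooled ranks: 3.1→4, 3.1→4, 3.1→4, 4.3→1, 4.3→1
Rank sum = 4 + 4 + 4 + 1 + 1 = 14

14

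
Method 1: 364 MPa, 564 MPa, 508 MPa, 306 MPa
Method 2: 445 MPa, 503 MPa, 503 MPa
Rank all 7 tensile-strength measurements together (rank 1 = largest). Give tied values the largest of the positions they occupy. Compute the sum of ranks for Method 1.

Sorted (descending): 564, 508, 503, 503, 445, 364, 306
The 2 values of 503 occupy positions 3–4 → each gets rank 4.
Method 1 values → pooled ranks: 364→6, 564→1, 508→2, 306→7
Rank sum = 6 + 1 + 2 + 7 = 16

16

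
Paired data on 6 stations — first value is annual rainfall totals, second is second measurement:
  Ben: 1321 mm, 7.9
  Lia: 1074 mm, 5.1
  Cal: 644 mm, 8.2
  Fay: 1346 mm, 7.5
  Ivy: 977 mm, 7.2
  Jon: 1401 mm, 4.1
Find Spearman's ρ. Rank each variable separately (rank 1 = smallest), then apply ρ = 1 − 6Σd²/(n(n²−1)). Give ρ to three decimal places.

Ranks of variable 1: 4, 3, 1, 5, 2, 6
Ranks of variable 2: 5, 2, 6, 4, 3, 1
d = r₁ − r₂: -1, 1, -5, 1, -1, 5
d²: 1, 1, 25, 1, 1, 25; Σd² = 54
ρ = 1 − 6·54/(6·35) = 1 − 324/210 = -0.543

-0.543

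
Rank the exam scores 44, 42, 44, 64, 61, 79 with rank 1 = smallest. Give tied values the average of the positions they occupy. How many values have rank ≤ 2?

Sorted (ascending): 42, 44, 44, 61, 64, 79
The 2 values of 44 occupy positions 2–3 → average rank (2+3)/2 = 2.5.
Ranks ≤ 2: {1} → 1 value.

1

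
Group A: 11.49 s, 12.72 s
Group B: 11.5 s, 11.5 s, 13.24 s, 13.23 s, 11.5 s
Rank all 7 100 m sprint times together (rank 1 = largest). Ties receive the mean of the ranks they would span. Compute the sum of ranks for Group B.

18

Sorted (descending): 13.24, 13.23, 12.72, 11.5, 11.5, 11.5, 11.49
The 3 values of 11.5 occupy positions 4–6 → average rank 5.
Group B values → pooled ranks: 11.5→5, 11.5→5, 13.24→1, 13.23→2, 11.5→5
Rank sum = 5 + 5 + 1 + 2 + 5 = 18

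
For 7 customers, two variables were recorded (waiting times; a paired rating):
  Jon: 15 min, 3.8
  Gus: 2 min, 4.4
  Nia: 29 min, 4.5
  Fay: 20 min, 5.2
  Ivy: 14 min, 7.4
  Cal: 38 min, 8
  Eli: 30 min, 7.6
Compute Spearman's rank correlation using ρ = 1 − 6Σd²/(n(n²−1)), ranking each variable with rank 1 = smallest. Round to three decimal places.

0.679

Ranks of variable 1: 3, 1, 5, 4, 2, 7, 6
Ranks of variable 2: 1, 2, 3, 4, 5, 7, 6
d = r₁ − r₂: 2, -1, 2, 0, -3, 0, 0
d²: 4, 1, 4, 0, 9, 0, 0; Σd² = 18
ρ = 1 − 6·18/(7·48) = 1 − 108/336 = 0.679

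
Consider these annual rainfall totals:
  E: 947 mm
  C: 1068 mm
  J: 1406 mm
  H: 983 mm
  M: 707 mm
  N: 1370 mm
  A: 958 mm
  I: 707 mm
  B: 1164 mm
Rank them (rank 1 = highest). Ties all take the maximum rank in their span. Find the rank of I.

Sorted (descending): 1406, 1370, 1164, 1068, 983, 958, 947, 707, 707
The 2 values of 707 occupy positions 8–9 → each gets rank 9.
I has value 707 mm → rank 9.

9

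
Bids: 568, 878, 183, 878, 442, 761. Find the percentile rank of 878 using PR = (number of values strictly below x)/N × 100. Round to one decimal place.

66.7

N = 6.
Strictly below 878: 4. Equal to 878: 2.
PR = 4/6 × 100 = 66.7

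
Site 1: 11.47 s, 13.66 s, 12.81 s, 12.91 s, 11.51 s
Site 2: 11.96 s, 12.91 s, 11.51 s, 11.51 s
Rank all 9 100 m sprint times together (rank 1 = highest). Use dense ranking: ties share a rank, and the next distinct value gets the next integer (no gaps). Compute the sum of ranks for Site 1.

17

Sorted (descending): 13.66, 12.91, 12.91, 12.81, 11.96, 11.51, 11.51, 11.51, 11.47
The 2 values of 12.91 share dense rank 2.
The 3 values of 11.51 share dense rank 5.
Remaining distinct values take the next consecutive integers.
Site 1 values → pooled ranks: 11.47→6, 13.66→1, 12.81→3, 12.91→2, 11.51→5
Rank sum = 6 + 1 + 3 + 2 + 5 = 17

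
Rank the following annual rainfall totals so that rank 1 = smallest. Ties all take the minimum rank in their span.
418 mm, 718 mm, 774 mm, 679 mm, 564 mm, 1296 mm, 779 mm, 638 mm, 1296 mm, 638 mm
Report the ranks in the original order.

Sorted (ascending): 418, 564, 638, 638, 679, 718, 774, 779, 1296, 1296
The 2 values of 638 occupy positions 3–4 → each gets rank 3.
The 2 values of 1296 occupy positions 9–10 → each gets rank 9.

1, 6, 7, 5, 2, 9, 8, 3, 9, 3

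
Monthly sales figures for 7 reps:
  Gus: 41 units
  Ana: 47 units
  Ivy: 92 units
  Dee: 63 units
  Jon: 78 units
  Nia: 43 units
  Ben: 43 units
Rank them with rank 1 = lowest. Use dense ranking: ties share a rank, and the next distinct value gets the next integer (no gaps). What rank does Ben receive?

2

Sorted (ascending): 41, 43, 43, 47, 63, 78, 92
The 2 values of 43 share dense rank 2.
Remaining distinct values take the next consecutive integers.
Ben has value 43 units → rank 2.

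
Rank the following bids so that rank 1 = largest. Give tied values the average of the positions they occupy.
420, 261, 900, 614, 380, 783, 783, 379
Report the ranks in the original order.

5, 8, 1, 4, 6, 2.5, 2.5, 7

Sorted (descending): 900, 783, 783, 614, 420, 380, 379, 261
The 2 values of 783 occupy positions 2–3 → average rank (2+3)/2 = 2.5.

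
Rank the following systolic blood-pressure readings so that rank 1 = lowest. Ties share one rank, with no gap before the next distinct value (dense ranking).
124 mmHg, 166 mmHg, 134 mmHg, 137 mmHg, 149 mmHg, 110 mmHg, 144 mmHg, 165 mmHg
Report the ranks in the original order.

2, 8, 3, 4, 6, 1, 5, 7

Sorted (ascending): 110, 124, 134, 137, 144, 149, 165, 166
No ties — each value takes its position as its rank.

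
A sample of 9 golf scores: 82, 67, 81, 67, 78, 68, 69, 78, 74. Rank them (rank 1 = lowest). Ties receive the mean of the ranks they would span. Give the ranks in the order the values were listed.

Sorted (ascending): 67, 67, 68, 69, 74, 78, 78, 81, 82
The 2 values of 67 occupy positions 1–2 → average rank (1+2)/2 = 1.5.
The 2 values of 78 occupy positions 6–7 → average rank (6+7)/2 = 6.5.

9, 1.5, 8, 1.5, 6.5, 3, 4, 6.5, 5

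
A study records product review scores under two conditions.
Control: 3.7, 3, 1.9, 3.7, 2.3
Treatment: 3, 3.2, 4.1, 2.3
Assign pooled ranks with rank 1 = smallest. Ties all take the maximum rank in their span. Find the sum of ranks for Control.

Sorted (ascending): 1.9, 2.3, 2.3, 3, 3, 3.2, 3.7, 3.7, 4.1
The 2 values of 2.3 occupy positions 2–3 → each gets rank 3.
The 2 values of 3 occupy positions 4–5 → each gets rank 5.
The 2 values of 3.7 occupy positions 7–8 → each gets rank 8.
Control values → pooled ranks: 3.7→8, 3→5, 1.9→1, 3.7→8, 2.3→3
Rank sum = 8 + 5 + 1 + 8 + 3 = 25

25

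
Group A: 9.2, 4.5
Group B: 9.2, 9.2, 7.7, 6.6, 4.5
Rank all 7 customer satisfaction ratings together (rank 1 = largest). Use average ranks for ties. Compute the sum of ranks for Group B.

Sorted (descending): 9.2, 9.2, 9.2, 7.7, 6.6, 4.5, 4.5
The 3 values of 9.2 occupy positions 1–3 → average rank 2.
The 2 values of 4.5 occupy positions 6–7 → average rank (6+7)/2 = 6.5.
Group B values → pooled ranks: 9.2→2, 9.2→2, 7.7→4, 6.6→5, 4.5→6.5
Rank sum = 2 + 2 + 4 + 5 + 6.5 = 19.5

19.5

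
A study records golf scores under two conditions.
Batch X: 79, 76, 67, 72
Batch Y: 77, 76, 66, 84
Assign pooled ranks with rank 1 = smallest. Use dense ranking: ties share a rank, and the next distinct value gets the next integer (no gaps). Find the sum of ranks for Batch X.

Sorted (ascending): 66, 67, 72, 76, 76, 77, 79, 84
The 2 values of 76 share dense rank 4.
Remaining distinct values take the next consecutive integers.
Batch X values → pooled ranks: 79→6, 76→4, 67→2, 72→3
Rank sum = 6 + 4 + 2 + 3 = 15

15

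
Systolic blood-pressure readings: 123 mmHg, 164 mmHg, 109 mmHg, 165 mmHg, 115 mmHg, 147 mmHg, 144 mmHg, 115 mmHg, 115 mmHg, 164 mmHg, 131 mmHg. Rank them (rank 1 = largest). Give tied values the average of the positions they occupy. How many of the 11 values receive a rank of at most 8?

Sorted (descending): 165, 164, 164, 147, 144, 131, 123, 115, 115, 115, 109
The 2 values of 164 occupy positions 2–3 → average rank (2+3)/2 = 2.5.
The 3 values of 115 occupy positions 8–10 → average rank 9.
Ranks ≤ 8: {1, 2.5, 2.5, 4, 5, 6, 7} → 7 values.

7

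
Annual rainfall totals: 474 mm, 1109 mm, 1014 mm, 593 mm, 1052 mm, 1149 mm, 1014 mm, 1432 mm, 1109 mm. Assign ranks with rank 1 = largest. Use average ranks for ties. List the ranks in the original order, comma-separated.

9, 3.5, 6.5, 8, 5, 2, 6.5, 1, 3.5

Sorted (descending): 1432, 1149, 1109, 1109, 1052, 1014, 1014, 593, 474
The 2 values of 1109 occupy positions 3–4 → average rank (3+4)/2 = 3.5.
The 2 values of 1014 occupy positions 6–7 → average rank (6+7)/2 = 6.5.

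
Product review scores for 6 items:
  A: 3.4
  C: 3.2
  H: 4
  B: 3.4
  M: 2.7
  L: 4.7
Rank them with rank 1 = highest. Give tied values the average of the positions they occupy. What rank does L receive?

1

Sorted (descending): 4.7, 4, 3.4, 3.4, 3.2, 2.7
The 2 values of 3.4 occupy positions 3–4 → average rank (3+4)/2 = 3.5.
L has value 4.7 → rank 1.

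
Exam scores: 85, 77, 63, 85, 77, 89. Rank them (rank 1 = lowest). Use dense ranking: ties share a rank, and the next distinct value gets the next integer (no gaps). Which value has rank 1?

63

Sorted (ascending): 63, 77, 77, 85, 85, 89
The 2 values of 77 share dense rank 2.
The 2 values of 85 share dense rank 3.
Remaining distinct values take the next consecutive integers.
Rank 1 → value 63.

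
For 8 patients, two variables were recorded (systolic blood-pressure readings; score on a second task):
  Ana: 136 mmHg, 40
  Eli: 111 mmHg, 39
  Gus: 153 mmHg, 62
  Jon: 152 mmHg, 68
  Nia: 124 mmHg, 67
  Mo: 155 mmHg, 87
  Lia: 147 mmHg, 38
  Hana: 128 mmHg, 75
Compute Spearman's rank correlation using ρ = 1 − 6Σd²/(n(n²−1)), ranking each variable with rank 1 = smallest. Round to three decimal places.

0.381

Ranks of variable 1: 4, 1, 7, 6, 2, 8, 5, 3
Ranks of variable 2: 3, 2, 4, 6, 5, 8, 1, 7
d = r₁ − r₂: 1, -1, 3, 0, -3, 0, 4, -4
d²: 1, 1, 9, 0, 9, 0, 16, 16; Σd² = 52
ρ = 1 − 6·52/(8·63) = 1 − 312/504 = 0.381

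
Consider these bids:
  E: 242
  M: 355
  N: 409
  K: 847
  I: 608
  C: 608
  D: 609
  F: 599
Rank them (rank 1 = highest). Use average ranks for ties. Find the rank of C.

Sorted (descending): 847, 609, 608, 608, 599, 409, 355, 242
The 2 values of 608 occupy positions 3–4 → average rank (3+4)/2 = 3.5.
C has value 608 → rank 3.5.

3.5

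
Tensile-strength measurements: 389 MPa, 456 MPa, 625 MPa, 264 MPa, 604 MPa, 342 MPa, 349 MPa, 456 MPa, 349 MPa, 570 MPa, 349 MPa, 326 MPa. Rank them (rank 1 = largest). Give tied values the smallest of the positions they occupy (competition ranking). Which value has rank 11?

326

Sorted (descending): 625, 604, 570, 456, 456, 389, 349, 349, 349, 342, 326, 264
The 2 values of 456 occupy positions 4–5 → each gets rank 4.
The 3 values of 349 occupy positions 7–9 → each gets rank 7.
Rank 11 → value 326.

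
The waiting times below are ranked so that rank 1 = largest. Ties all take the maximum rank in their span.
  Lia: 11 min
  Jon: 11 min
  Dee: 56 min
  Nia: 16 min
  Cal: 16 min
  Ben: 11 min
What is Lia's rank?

6

Sorted (descending): 56, 16, 16, 11, 11, 11
The 2 values of 16 occupy positions 2–3 → each gets rank 3.
The 3 values of 11 occupy positions 4–6 → each gets rank 6.
Lia has value 11 min → rank 6.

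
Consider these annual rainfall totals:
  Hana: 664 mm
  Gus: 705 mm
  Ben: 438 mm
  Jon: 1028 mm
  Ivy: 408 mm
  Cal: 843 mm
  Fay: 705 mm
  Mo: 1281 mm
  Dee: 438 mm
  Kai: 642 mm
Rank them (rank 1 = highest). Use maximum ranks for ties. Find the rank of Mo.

Sorted (descending): 1281, 1028, 843, 705, 705, 664, 642, 438, 438, 408
The 2 values of 705 occupy positions 4–5 → each gets rank 5.
The 2 values of 438 occupy positions 8–9 → each gets rank 9.
Mo has value 1281 mm → rank 1.

1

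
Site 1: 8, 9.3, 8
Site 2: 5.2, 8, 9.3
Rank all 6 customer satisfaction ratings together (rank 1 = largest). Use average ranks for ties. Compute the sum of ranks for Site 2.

11.5

Sorted (descending): 9.3, 9.3, 8, 8, 8, 5.2
The 2 values of 9.3 occupy positions 1–2 → average rank (1+2)/2 = 1.5.
The 3 values of 8 occupy positions 3–5 → average rank 4.
Site 2 values → pooled ranks: 5.2→6, 8→4, 9.3→1.5
Rank sum = 6 + 4 + 1.5 = 11.5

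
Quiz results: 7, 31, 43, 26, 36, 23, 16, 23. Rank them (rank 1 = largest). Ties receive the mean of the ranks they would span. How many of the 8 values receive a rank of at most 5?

Sorted (descending): 43, 36, 31, 26, 23, 23, 16, 7
The 2 values of 23 occupy positions 5–6 → average rank (5+6)/2 = 5.5.
Ranks ≤ 5: {1, 2, 3, 4} → 4 values.

4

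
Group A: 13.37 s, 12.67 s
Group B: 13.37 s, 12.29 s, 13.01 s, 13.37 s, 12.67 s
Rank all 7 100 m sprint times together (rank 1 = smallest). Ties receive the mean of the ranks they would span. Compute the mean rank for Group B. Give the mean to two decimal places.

Sorted (ascending): 12.29, 12.67, 12.67, 13.01, 13.37, 13.37, 13.37
The 2 values of 12.67 occupy positions 2–3 → average rank (2+3)/2 = 2.5.
The 3 values of 13.37 occupy positions 5–7 → average rank 6.
Group B values → pooled ranks: 13.37→6, 12.29→1, 13.01→4, 13.37→6, 12.67→2.5
Mean rank = (6 + 1 + 4 + 6 + 2.5) / 5 = 3.90

3.90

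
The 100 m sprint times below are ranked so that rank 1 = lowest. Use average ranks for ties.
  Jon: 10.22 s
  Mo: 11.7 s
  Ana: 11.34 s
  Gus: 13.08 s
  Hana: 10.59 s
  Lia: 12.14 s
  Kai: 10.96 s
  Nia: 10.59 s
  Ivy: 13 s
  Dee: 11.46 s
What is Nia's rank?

2.5

Sorted (ascending): 10.22, 10.59, 10.59, 10.96, 11.34, 11.46, 11.7, 12.14, 13, 13.08
The 2 values of 10.59 occupy positions 2–3 → average rank (2+3)/2 = 2.5.
Nia has value 10.59 s → rank 2.5.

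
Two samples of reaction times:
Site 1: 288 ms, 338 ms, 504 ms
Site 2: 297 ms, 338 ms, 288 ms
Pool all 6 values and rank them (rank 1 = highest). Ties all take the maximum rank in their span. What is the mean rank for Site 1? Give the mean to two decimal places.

Sorted (descending): 504, 338, 338, 297, 288, 288
The 2 values of 338 occupy positions 2–3 → each gets rank 3.
The 2 values of 288 occupy positions 5–6 → each gets rank 6.
Site 1 values → pooled ranks: 288→6, 338→3, 504→1
Mean rank = (6 + 3 + 1) / 3 = 3.33

3.33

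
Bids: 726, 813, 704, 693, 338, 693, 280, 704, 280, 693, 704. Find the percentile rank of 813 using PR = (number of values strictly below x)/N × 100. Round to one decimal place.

N = 11.
Strictly below 813: 10. Equal to 813: 1.
PR = 10/11 × 100 = 90.9

90.9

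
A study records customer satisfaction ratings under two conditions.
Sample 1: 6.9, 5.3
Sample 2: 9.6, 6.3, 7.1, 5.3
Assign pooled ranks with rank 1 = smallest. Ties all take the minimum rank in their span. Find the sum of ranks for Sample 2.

15

Sorted (ascending): 5.3, 5.3, 6.3, 6.9, 7.1, 9.6
The 2 values of 5.3 occupy positions 1–2 → each gets rank 1.
Sample 2 values → pooled ranks: 9.6→6, 6.3→3, 7.1→5, 5.3→1
Rank sum = 6 + 3 + 5 + 1 = 15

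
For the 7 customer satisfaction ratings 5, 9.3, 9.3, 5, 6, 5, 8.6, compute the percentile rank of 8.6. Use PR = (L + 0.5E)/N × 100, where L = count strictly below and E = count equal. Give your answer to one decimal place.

64.3

N = 7.
Strictly below 8.6: 4. Equal to 8.6: 1.
PR = (4 + 0.5·1)/7 × 100 = 64.3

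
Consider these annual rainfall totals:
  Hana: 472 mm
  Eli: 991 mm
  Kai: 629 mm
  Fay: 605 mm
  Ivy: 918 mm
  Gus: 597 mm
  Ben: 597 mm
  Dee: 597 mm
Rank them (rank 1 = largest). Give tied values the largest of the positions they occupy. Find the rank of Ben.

Sorted (descending): 991, 918, 629, 605, 597, 597, 597, 472
The 3 values of 597 occupy positions 5–7 → each gets rank 7.
Ben has value 597 mm → rank 7.

7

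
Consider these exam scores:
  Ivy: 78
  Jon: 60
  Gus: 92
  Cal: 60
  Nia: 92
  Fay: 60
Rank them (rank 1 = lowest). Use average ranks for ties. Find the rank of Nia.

Sorted (ascending): 60, 60, 60, 78, 92, 92
The 3 values of 60 occupy positions 1–3 → average rank 2.
The 2 values of 92 occupy positions 5–6 → average rank (5+6)/2 = 5.5.
Nia has value 92 → rank 5.5.

5.5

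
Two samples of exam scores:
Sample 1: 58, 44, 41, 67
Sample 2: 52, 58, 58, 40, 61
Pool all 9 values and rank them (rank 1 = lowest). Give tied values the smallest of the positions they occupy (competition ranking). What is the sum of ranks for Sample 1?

19

Sorted (ascending): 40, 41, 44, 52, 58, 58, 58, 61, 67
The 3 values of 58 occupy positions 5–7 → each gets rank 5.
Sample 1 values → pooled ranks: 58→5, 44→3, 41→2, 67→9
Rank sum = 5 + 3 + 2 + 9 = 19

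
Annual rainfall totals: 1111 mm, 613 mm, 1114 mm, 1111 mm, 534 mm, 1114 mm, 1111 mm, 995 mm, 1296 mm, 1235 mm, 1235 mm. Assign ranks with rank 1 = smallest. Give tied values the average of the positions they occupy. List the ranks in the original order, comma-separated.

Sorted (ascending): 534, 613, 995, 1111, 1111, 1111, 1114, 1114, 1235, 1235, 1296
The 3 values of 1111 occupy positions 4–6 → average rank 5.
The 2 values of 1114 occupy positions 7–8 → average rank (7+8)/2 = 7.5.
The 2 values of 1235 occupy positions 9–10 → average rank (9+10)/2 = 9.5.

5, 2, 7.5, 5, 1, 7.5, 5, 3, 11, 9.5, 9.5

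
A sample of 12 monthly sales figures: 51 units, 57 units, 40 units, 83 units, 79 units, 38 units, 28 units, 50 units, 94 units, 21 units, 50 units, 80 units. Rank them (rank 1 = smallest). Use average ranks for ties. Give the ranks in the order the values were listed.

7, 8, 4, 11, 9, 3, 2, 5.5, 12, 1, 5.5, 10

Sorted (ascending): 21, 28, 38, 40, 50, 50, 51, 57, 79, 80, 83, 94
The 2 values of 50 occupy positions 5–6 → average rank (5+6)/2 = 5.5.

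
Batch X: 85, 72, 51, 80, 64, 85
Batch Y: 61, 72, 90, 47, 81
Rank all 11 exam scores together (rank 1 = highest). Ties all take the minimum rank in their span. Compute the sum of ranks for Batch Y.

Sorted (descending): 90, 85, 85, 81, 80, 72, 72, 64, 61, 51, 47
The 2 values of 85 occupy positions 2–3 → each gets rank 2.
The 2 values of 72 occupy positions 6–7 → each gets rank 6.
Batch Y values → pooled ranks: 61→9, 72→6, 90→1, 47→11, 81→4
Rank sum = 9 + 6 + 1 + 11 + 4 = 31

31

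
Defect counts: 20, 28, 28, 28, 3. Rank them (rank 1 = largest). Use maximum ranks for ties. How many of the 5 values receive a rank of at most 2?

0

Sorted (descending): 28, 28, 28, 20, 3
The 3 values of 28 occupy positions 1–3 → each gets rank 3.
Ranks ≤ 2: {} → 0 values.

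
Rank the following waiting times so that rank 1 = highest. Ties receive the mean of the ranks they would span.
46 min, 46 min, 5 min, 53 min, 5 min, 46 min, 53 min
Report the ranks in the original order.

4, 4, 6.5, 1.5, 6.5, 4, 1.5

Sorted (descending): 53, 53, 46, 46, 46, 5, 5
The 2 values of 53 occupy positions 1–2 → average rank (1+2)/2 = 1.5.
The 3 values of 46 occupy positions 3–5 → average rank 4.
The 2 values of 5 occupy positions 6–7 → average rank (6+7)/2 = 6.5.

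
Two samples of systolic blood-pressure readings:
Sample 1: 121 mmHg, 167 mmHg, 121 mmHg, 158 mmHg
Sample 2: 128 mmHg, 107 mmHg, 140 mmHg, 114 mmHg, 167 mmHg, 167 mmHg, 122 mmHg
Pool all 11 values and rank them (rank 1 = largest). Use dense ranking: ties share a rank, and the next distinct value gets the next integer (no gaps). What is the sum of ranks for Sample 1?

Sorted (descending): 167, 167, 167, 158, 140, 128, 122, 121, 121, 114, 107
The 3 values of 167 share dense rank 1.
The 2 values of 121 share dense rank 6.
Remaining distinct values take the next consecutive integers.
Sample 1 values → pooled ranks: 121→6, 167→1, 121→6, 158→2
Rank sum = 6 + 1 + 6 + 2 = 15

15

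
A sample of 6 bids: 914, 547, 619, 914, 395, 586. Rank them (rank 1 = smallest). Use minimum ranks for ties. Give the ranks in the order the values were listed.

Sorted (ascending): 395, 547, 586, 619, 914, 914
The 2 values of 914 occupy positions 5–6 → each gets rank 5.

5, 2, 4, 5, 1, 3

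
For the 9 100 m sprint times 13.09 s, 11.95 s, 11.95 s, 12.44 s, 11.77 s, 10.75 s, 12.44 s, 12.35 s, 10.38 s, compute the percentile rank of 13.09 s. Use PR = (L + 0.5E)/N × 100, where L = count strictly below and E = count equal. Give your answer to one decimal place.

N = 9.
Strictly below 13.09: 8. Equal to 13.09: 1.
PR = (8 + 0.5·1)/9 × 100 = 94.4

94.4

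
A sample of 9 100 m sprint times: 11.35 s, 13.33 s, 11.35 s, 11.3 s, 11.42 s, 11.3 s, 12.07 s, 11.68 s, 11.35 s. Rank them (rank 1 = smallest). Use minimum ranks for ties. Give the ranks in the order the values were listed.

3, 9, 3, 1, 6, 1, 8, 7, 3

Sorted (ascending): 11.3, 11.3, 11.35, 11.35, 11.35, 11.42, 11.68, 12.07, 13.33
The 2 values of 11.3 occupy positions 1–2 → each gets rank 1.
The 3 values of 11.35 occupy positions 3–5 → each gets rank 3.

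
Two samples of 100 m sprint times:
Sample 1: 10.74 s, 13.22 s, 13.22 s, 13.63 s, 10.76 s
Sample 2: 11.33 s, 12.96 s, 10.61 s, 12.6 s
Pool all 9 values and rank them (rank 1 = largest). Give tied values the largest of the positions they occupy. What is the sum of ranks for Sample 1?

Sorted (descending): 13.63, 13.22, 13.22, 12.96, 12.6, 11.33, 10.76, 10.74, 10.61
The 2 values of 13.22 occupy positions 2–3 → each gets rank 3.
Sample 1 values → pooled ranks: 10.74→8, 13.22→3, 13.22→3, 13.63→1, 10.76→7
Rank sum = 8 + 3 + 3 + 1 + 7 = 22

22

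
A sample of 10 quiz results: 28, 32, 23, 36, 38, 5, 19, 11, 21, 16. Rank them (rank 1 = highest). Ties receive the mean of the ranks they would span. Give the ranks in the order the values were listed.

Sorted (descending): 38, 36, 32, 28, 23, 21, 19, 16, 11, 5
No ties — each value takes its position as its rank.

4, 3, 5, 2, 1, 10, 7, 9, 6, 8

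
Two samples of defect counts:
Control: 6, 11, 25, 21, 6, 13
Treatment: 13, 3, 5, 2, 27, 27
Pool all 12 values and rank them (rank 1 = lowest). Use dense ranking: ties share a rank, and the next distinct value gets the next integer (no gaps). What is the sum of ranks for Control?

Sorted (ascending): 2, 3, 5, 6, 6, 11, 13, 13, 21, 25, 27, 27
The 2 values of 6 share dense rank 4.
The 2 values of 13 share dense rank 6.
The 2 values of 27 share dense rank 9.
Remaining distinct values take the next consecutive integers.
Control values → pooled ranks: 6→4, 11→5, 25→8, 21→7, 6→4, 13→6
Rank sum = 4 + 5 + 8 + 7 + 4 + 6 = 34

34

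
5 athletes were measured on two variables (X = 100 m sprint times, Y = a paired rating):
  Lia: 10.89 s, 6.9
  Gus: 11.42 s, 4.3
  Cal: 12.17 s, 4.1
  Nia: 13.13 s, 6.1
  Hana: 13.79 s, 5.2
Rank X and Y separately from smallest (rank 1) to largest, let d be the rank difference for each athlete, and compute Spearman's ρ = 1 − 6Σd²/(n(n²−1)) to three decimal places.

Ranks of variable 1: 1, 2, 3, 4, 5
Ranks of variable 2: 5, 2, 1, 4, 3
d = r₁ − r₂: -4, 0, 2, 0, 2
d²: 16, 0, 4, 0, 4; Σd² = 24
ρ = 1 − 6·24/(5·24) = 1 − 144/120 = -0.200

-0.200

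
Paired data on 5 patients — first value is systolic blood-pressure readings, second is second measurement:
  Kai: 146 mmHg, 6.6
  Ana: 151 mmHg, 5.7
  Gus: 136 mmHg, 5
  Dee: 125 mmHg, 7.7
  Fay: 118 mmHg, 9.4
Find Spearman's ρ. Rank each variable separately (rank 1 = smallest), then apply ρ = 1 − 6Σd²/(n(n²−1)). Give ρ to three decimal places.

Ranks of variable 1: 4, 5, 3, 2, 1
Ranks of variable 2: 3, 2, 1, 4, 5
d = r₁ − r₂: 1, 3, 2, -2, -4
d²: 1, 9, 4, 4, 16; Σd² = 34
ρ = 1 − 6·34/(5·24) = 1 − 204/120 = -0.700

-0.700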